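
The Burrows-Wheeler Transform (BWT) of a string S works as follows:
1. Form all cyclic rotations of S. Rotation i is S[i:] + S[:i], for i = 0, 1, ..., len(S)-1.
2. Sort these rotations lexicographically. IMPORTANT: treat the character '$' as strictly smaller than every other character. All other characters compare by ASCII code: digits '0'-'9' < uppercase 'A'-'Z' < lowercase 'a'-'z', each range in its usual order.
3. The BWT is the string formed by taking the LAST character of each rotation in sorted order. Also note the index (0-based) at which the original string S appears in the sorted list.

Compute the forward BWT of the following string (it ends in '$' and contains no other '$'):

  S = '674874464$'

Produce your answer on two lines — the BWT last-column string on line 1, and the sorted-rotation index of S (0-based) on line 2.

Answer: 467474$864
6

Derivation:
All 10 rotations (rotation i = S[i:]+S[:i]):
  rot[0] = 674874464$
  rot[1] = 74874464$6
  rot[2] = 4874464$67
  rot[3] = 874464$674
  rot[4] = 74464$6748
  rot[5] = 4464$67487
  rot[6] = 464$674874
  rot[7] = 64$6748744
  rot[8] = 4$67487446
  rot[9] = $674874464
Sorted (with $ < everything):
  sorted[0] = $674874464  (last char: '4')
  sorted[1] = 4$67487446  (last char: '6')
  sorted[2] = 4464$67487  (last char: '7')
  sorted[3] = 464$674874  (last char: '4')
  sorted[4] = 4874464$67  (last char: '7')
  sorted[5] = 64$6748744  (last char: '4')
  sorted[6] = 674874464$  (last char: '$')
  sorted[7] = 74464$6748  (last char: '8')
  sorted[8] = 74874464$6  (last char: '6')
  sorted[9] = 874464$674  (last char: '4')
Last column: 467474$864
Original string S is at sorted index 6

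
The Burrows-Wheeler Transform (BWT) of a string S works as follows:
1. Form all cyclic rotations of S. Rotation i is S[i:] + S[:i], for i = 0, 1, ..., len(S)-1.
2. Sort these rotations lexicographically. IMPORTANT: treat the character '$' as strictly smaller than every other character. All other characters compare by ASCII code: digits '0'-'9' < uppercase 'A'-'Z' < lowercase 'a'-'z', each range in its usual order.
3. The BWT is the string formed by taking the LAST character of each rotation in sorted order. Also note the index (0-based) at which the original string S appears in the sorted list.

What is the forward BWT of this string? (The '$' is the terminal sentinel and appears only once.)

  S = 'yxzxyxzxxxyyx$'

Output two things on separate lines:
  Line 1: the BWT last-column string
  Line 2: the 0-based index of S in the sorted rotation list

Answer: xyzxzxyyyx$xxx
10

Derivation:
All 14 rotations (rotation i = S[i:]+S[:i]):
  rot[0] = yxzxyxzxxxyyx$
  rot[1] = xzxyxzxxxyyx$y
  rot[2] = zxyxzxxxyyx$yx
  rot[3] = xyxzxxxyyx$yxz
  rot[4] = yxzxxxyyx$yxzx
  rot[5] = xzxxxyyx$yxzxy
  rot[6] = zxxxyyx$yxzxyx
  rot[7] = xxxyyx$yxzxyxz
  rot[8] = xxyyx$yxzxyxzx
  rot[9] = xyyx$yxzxyxzxx
  rot[10] = yyx$yxzxyxzxxx
  rot[11] = yx$yxzxyxzxxxy
  rot[12] = x$yxzxyxzxxxyy
  rot[13] = $yxzxyxzxxxyyx
Sorted (with $ < everything):
  sorted[0] = $yxzxyxzxxxyyx  (last char: 'x')
  sorted[1] = x$yxzxyxzxxxyy  (last char: 'y')
  sorted[2] = xxxyyx$yxzxyxz  (last char: 'z')
  sorted[3] = xxyyx$yxzxyxzx  (last char: 'x')
  sorted[4] = xyxzxxxyyx$yxz  (last char: 'z')
  sorted[5] = xyyx$yxzxyxzxx  (last char: 'x')
  sorted[6] = xzxxxyyx$yxzxy  (last char: 'y')
  sorted[7] = xzxyxzxxxyyx$y  (last char: 'y')
  sorted[8] = yx$yxzxyxzxxxy  (last char: 'y')
  sorted[9] = yxzxxxyyx$yxzx  (last char: 'x')
  sorted[10] = yxzxyxzxxxyyx$  (last char: '$')
  sorted[11] = yyx$yxzxyxzxxx  (last char: 'x')
  sorted[12] = zxxxyyx$yxzxyx  (last char: 'x')
  sorted[13] = zxyxzxxxyyx$yx  (last char: 'x')
Last column: xyzxzxyyyx$xxx
Original string S is at sorted index 10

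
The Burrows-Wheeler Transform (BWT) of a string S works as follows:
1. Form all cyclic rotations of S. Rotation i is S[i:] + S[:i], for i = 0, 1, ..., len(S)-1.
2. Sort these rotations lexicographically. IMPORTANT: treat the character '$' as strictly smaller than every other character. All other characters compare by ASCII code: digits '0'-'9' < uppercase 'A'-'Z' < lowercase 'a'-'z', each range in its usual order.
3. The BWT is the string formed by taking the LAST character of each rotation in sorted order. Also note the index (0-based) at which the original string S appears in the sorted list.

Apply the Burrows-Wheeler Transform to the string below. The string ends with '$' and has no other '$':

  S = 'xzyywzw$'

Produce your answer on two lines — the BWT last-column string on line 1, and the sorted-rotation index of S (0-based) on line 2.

Answer: wzy$yzwx
3

Derivation:
All 8 rotations (rotation i = S[i:]+S[:i]):
  rot[0] = xzyywzw$
  rot[1] = zyywzw$x
  rot[2] = yywzw$xz
  rot[3] = ywzw$xzy
  rot[4] = wzw$xzyy
  rot[5] = zw$xzyyw
  rot[6] = w$xzyywz
  rot[7] = $xzyywzw
Sorted (with $ < everything):
  sorted[0] = $xzyywzw  (last char: 'w')
  sorted[1] = w$xzyywz  (last char: 'z')
  sorted[2] = wzw$xzyy  (last char: 'y')
  sorted[3] = xzyywzw$  (last char: '$')
  sorted[4] = ywzw$xzy  (last char: 'y')
  sorted[5] = yywzw$xz  (last char: 'z')
  sorted[6] = zw$xzyyw  (last char: 'w')
  sorted[7] = zyywzw$x  (last char: 'x')
Last column: wzy$yzwx
Original string S is at sorted index 3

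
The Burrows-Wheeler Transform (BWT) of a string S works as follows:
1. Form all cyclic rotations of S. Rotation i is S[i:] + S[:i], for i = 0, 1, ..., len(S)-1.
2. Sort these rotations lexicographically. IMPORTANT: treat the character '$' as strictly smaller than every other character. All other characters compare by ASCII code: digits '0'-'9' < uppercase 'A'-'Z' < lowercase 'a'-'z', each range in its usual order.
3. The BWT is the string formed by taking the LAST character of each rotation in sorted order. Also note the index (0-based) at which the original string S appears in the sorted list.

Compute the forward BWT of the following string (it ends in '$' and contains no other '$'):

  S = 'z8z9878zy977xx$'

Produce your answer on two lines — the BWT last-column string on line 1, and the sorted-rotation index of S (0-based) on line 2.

Answer: x9879z7yzx7z$88
12

Derivation:
All 15 rotations (rotation i = S[i:]+S[:i]):
  rot[0] = z8z9878zy977xx$
  rot[1] = 8z9878zy977xx$z
  rot[2] = z9878zy977xx$z8
  rot[3] = 9878zy977xx$z8z
  rot[4] = 878zy977xx$z8z9
  rot[5] = 78zy977xx$z8z98
  rot[6] = 8zy977xx$z8z987
  rot[7] = zy977xx$z8z9878
  rot[8] = y977xx$z8z9878z
  rot[9] = 977xx$z8z9878zy
  rot[10] = 77xx$z8z9878zy9
  rot[11] = 7xx$z8z9878zy97
  rot[12] = xx$z8z9878zy977
  rot[13] = x$z8z9878zy977x
  rot[14] = $z8z9878zy977xx
Sorted (with $ < everything):
  sorted[0] = $z8z9878zy977xx  (last char: 'x')
  sorted[1] = 77xx$z8z9878zy9  (last char: '9')
  sorted[2] = 78zy977xx$z8z98  (last char: '8')
  sorted[3] = 7xx$z8z9878zy97  (last char: '7')
  sorted[4] = 878zy977xx$z8z9  (last char: '9')
  sorted[5] = 8z9878zy977xx$z  (last char: 'z')
  sorted[6] = 8zy977xx$z8z987  (last char: '7')
  sorted[7] = 977xx$z8z9878zy  (last char: 'y')
  sorted[8] = 9878zy977xx$z8z  (last char: 'z')
  sorted[9] = x$z8z9878zy977x  (last char: 'x')
  sorted[10] = xx$z8z9878zy977  (last char: '7')
  sorted[11] = y977xx$z8z9878z  (last char: 'z')
  sorted[12] = z8z9878zy977xx$  (last char: '$')
  sorted[13] = z9878zy977xx$z8  (last char: '8')
  sorted[14] = zy977xx$z8z9878  (last char: '8')
Last column: x9879z7yzx7z$88
Original string S is at sorted index 12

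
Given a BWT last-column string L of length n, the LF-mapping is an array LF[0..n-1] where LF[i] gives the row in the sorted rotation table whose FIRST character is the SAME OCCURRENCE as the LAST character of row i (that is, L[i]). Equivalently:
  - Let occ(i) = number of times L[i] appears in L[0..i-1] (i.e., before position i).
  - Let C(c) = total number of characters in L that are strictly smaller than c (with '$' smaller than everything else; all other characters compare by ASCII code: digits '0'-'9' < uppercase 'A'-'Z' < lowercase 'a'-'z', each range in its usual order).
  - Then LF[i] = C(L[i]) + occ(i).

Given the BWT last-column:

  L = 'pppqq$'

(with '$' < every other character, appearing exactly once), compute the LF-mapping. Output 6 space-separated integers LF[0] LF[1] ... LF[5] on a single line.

Answer: 1 2 3 4 5 0

Derivation:
Char counts: '$':1, 'p':3, 'q':2
C (first-col start): C('$')=0, C('p')=1, C('q')=4
L[0]='p': occ=0, LF[0]=C('p')+0=1+0=1
L[1]='p': occ=1, LF[1]=C('p')+1=1+1=2
L[2]='p': occ=2, LF[2]=C('p')+2=1+2=3
L[3]='q': occ=0, LF[3]=C('q')+0=4+0=4
L[4]='q': occ=1, LF[4]=C('q')+1=4+1=5
L[5]='$': occ=0, LF[5]=C('$')+0=0+0=0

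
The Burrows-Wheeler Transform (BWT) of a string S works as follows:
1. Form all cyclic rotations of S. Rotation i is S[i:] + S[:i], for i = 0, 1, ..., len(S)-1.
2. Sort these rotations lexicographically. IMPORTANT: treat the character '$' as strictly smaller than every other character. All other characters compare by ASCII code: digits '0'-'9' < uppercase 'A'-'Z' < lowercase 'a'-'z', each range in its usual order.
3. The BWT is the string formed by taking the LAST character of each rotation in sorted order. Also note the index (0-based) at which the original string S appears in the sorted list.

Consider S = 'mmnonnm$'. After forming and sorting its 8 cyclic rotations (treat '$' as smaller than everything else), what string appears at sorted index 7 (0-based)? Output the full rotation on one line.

All 8 rotations (rotation i = S[i:]+S[:i]):
  rot[0] = mmnonnm$
  rot[1] = mnonnm$m
  rot[2] = nonnm$mm
  rot[3] = onnm$mmn
  rot[4] = nnm$mmno
  rot[5] = nm$mmnon
  rot[6] = m$mmnonn
  rot[7] = $mmnonnm
Sorted (with $ < everything):
  sorted[0] = $mmnonnm
  sorted[1] = m$mmnonn
  sorted[2] = mmnonnm$
  sorted[3] = mnonnm$m
  sorted[4] = nm$mmnon
  sorted[5] = nnm$mmno
  sorted[6] = nonnm$mm
  sorted[7] = onnm$mmn
sorted[7] = onnm$mmn

Answer: onnm$mmn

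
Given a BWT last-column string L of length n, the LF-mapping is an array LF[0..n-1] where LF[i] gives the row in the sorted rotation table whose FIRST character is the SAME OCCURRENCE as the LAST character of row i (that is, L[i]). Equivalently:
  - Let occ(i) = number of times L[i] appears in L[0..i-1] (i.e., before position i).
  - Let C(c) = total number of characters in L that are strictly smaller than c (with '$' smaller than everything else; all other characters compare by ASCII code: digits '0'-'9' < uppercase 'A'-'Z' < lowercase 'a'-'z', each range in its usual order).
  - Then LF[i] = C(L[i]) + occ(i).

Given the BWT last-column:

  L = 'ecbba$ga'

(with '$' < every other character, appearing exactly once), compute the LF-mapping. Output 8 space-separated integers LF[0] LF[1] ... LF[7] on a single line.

Answer: 6 5 3 4 1 0 7 2

Derivation:
Char counts: '$':1, 'a':2, 'b':2, 'c':1, 'e':1, 'g':1
C (first-col start): C('$')=0, C('a')=1, C('b')=3, C('c')=5, C('e')=6, C('g')=7
L[0]='e': occ=0, LF[0]=C('e')+0=6+0=6
L[1]='c': occ=0, LF[1]=C('c')+0=5+0=5
L[2]='b': occ=0, LF[2]=C('b')+0=3+0=3
L[3]='b': occ=1, LF[3]=C('b')+1=3+1=4
L[4]='a': occ=0, LF[4]=C('a')+0=1+0=1
L[5]='$': occ=0, LF[5]=C('$')+0=0+0=0
L[6]='g': occ=0, LF[6]=C('g')+0=7+0=7
L[7]='a': occ=1, LF[7]=C('a')+1=1+1=2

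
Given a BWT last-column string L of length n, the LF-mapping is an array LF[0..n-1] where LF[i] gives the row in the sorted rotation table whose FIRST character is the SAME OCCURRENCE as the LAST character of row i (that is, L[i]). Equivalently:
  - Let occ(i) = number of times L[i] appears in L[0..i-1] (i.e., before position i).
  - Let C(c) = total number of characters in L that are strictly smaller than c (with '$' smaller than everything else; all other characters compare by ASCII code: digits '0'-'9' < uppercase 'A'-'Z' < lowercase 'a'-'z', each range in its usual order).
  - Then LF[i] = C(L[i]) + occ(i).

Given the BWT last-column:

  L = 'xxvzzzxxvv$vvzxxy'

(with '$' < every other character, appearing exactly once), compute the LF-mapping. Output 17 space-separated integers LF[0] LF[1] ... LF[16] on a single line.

Answer: 6 7 1 13 14 15 8 9 2 3 0 4 5 16 10 11 12

Derivation:
Char counts: '$':1, 'v':5, 'x':6, 'y':1, 'z':4
C (first-col start): C('$')=0, C('v')=1, C('x')=6, C('y')=12, C('z')=13
L[0]='x': occ=0, LF[0]=C('x')+0=6+0=6
L[1]='x': occ=1, LF[1]=C('x')+1=6+1=7
L[2]='v': occ=0, LF[2]=C('v')+0=1+0=1
L[3]='z': occ=0, LF[3]=C('z')+0=13+0=13
L[4]='z': occ=1, LF[4]=C('z')+1=13+1=14
L[5]='z': occ=2, LF[5]=C('z')+2=13+2=15
L[6]='x': occ=2, LF[6]=C('x')+2=6+2=8
L[7]='x': occ=3, LF[7]=C('x')+3=6+3=9
L[8]='v': occ=1, LF[8]=C('v')+1=1+1=2
L[9]='v': occ=2, LF[9]=C('v')+2=1+2=3
L[10]='$': occ=0, LF[10]=C('$')+0=0+0=0
L[11]='v': occ=3, LF[11]=C('v')+3=1+3=4
L[12]='v': occ=4, LF[12]=C('v')+4=1+4=5
L[13]='z': occ=3, LF[13]=C('z')+3=13+3=16
L[14]='x': occ=4, LF[14]=C('x')+4=6+4=10
L[15]='x': occ=5, LF[15]=C('x')+5=6+5=11
L[16]='y': occ=0, LF[16]=C('y')+0=12+0=12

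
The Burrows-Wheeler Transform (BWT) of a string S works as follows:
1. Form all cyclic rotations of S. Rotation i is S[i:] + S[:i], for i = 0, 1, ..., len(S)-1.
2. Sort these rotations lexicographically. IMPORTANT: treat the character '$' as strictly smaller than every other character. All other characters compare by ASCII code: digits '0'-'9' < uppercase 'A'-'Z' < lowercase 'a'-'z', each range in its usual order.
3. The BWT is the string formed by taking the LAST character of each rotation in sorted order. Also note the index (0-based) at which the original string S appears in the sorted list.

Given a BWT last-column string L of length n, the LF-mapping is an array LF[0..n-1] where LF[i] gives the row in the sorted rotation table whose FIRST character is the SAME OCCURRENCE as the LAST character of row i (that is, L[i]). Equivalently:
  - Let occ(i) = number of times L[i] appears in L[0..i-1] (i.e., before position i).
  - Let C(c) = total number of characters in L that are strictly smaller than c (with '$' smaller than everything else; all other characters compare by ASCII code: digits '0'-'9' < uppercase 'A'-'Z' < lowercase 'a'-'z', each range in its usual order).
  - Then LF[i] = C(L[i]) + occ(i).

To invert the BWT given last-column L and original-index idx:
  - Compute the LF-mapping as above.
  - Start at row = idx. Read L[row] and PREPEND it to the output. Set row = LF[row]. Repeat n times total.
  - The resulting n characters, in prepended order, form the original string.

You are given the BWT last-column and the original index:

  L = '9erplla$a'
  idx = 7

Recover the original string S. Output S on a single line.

LF mapping: 1 4 8 7 5 6 2 0 3
Walk LF starting at row 7, prepending L[row]:
  step 1: row=7, L[7]='$', prepend. Next row=LF[7]=0
  step 2: row=0, L[0]='9', prepend. Next row=LF[0]=1
  step 3: row=1, L[1]='e', prepend. Next row=LF[1]=4
  step 4: row=4, L[4]='l', prepend. Next row=LF[4]=5
  step 5: row=5, L[5]='l', prepend. Next row=LF[5]=6
  step 6: row=6, L[6]='a', prepend. Next row=LF[6]=2
  step 7: row=2, L[2]='r', prepend. Next row=LF[2]=8
  step 8: row=8, L[8]='a', prepend. Next row=LF[8]=3
  step 9: row=3, L[3]='p', prepend. Next row=LF[3]=7
Reversed output: paralle9$

Answer: paralle9$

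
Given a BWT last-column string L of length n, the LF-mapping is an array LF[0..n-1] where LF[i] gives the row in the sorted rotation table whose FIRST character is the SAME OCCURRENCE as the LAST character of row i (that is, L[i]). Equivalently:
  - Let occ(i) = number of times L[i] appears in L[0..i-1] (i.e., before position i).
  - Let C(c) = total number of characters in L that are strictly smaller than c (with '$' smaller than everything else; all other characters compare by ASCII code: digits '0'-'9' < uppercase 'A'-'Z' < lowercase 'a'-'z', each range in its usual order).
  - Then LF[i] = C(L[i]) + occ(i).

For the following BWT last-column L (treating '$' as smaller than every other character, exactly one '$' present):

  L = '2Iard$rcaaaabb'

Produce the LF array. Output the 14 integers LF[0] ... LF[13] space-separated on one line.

Char counts: '$':1, '2':1, 'I':1, 'a':5, 'b':2, 'c':1, 'd':1, 'r':2
C (first-col start): C('$')=0, C('2')=1, C('I')=2, C('a')=3, C('b')=8, C('c')=10, C('d')=11, C('r')=12
L[0]='2': occ=0, LF[0]=C('2')+0=1+0=1
L[1]='I': occ=0, LF[1]=C('I')+0=2+0=2
L[2]='a': occ=0, LF[2]=C('a')+0=3+0=3
L[3]='r': occ=0, LF[3]=C('r')+0=12+0=12
L[4]='d': occ=0, LF[4]=C('d')+0=11+0=11
L[5]='$': occ=0, LF[5]=C('$')+0=0+0=0
L[6]='r': occ=1, LF[6]=C('r')+1=12+1=13
L[7]='c': occ=0, LF[7]=C('c')+0=10+0=10
L[8]='a': occ=1, LF[8]=C('a')+1=3+1=4
L[9]='a': occ=2, LF[9]=C('a')+2=3+2=5
L[10]='a': occ=3, LF[10]=C('a')+3=3+3=6
L[11]='a': occ=4, LF[11]=C('a')+4=3+4=7
L[12]='b': occ=0, LF[12]=C('b')+0=8+0=8
L[13]='b': occ=1, LF[13]=C('b')+1=8+1=9

Answer: 1 2 3 12 11 0 13 10 4 5 6 7 8 9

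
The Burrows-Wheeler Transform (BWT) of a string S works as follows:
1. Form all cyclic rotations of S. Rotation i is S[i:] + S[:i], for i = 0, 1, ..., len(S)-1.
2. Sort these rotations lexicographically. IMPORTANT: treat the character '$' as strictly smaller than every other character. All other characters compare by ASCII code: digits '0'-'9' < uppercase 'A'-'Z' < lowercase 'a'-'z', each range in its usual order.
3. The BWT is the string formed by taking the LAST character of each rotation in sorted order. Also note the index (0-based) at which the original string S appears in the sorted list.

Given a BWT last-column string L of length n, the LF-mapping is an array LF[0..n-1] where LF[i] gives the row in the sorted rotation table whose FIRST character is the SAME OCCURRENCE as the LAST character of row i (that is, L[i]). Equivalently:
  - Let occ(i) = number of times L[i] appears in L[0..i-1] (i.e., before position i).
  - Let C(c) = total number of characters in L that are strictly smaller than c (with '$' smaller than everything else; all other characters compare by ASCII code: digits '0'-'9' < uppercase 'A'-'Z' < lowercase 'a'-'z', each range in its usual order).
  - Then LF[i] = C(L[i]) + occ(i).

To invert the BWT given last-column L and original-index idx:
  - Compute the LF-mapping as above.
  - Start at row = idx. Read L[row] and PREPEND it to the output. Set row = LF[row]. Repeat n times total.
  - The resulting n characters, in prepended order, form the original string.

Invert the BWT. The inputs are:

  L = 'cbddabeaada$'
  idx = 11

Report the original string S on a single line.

LF mapping: 7 5 8 9 1 6 11 2 3 10 4 0
Walk LF starting at row 11, prepending L[row]:
  step 1: row=11, L[11]='$', prepend. Next row=LF[11]=0
  step 2: row=0, L[0]='c', prepend. Next row=LF[0]=7
  step 3: row=7, L[7]='a', prepend. Next row=LF[7]=2
  step 4: row=2, L[2]='d', prepend. Next row=LF[2]=8
  step 5: row=8, L[8]='a', prepend. Next row=LF[8]=3
  step 6: row=3, L[3]='d', prepend. Next row=LF[3]=9
  step 7: row=9, L[9]='d', prepend. Next row=LF[9]=10
  step 8: row=10, L[10]='a', prepend. Next row=LF[10]=4
  step 9: row=4, L[4]='a', prepend. Next row=LF[4]=1
  step 10: row=1, L[1]='b', prepend. Next row=LF[1]=5
  step 11: row=5, L[5]='b', prepend. Next row=LF[5]=6
  step 12: row=6, L[6]='e', prepend. Next row=LF[6]=11
Reversed output: ebbaaddadac$

Answer: ebbaaddadac$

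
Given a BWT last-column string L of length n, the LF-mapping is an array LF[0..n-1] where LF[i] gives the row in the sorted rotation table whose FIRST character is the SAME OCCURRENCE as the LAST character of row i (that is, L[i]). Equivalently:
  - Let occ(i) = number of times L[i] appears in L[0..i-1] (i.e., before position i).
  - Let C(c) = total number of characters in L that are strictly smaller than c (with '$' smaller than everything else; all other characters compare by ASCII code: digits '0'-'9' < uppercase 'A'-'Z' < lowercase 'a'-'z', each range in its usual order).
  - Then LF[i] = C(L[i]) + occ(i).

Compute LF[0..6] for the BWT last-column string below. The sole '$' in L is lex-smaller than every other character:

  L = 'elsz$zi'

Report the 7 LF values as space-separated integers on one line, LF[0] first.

Char counts: '$':1, 'e':1, 'i':1, 'l':1, 's':1, 'z':2
C (first-col start): C('$')=0, C('e')=1, C('i')=2, C('l')=3, C('s')=4, C('z')=5
L[0]='e': occ=0, LF[0]=C('e')+0=1+0=1
L[1]='l': occ=0, LF[1]=C('l')+0=3+0=3
L[2]='s': occ=0, LF[2]=C('s')+0=4+0=4
L[3]='z': occ=0, LF[3]=C('z')+0=5+0=5
L[4]='$': occ=0, LF[4]=C('$')+0=0+0=0
L[5]='z': occ=1, LF[5]=C('z')+1=5+1=6
L[6]='i': occ=0, LF[6]=C('i')+0=2+0=2

Answer: 1 3 4 5 0 6 2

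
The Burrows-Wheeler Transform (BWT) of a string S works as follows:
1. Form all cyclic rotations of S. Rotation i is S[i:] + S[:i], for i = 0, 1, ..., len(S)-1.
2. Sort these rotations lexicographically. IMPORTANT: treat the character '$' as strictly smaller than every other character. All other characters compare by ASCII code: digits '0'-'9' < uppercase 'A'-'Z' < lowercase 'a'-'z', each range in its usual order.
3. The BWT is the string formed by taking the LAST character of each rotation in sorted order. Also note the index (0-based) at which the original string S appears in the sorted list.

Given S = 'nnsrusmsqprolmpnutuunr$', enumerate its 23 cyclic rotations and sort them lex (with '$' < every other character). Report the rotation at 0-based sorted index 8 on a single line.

All 23 rotations (rotation i = S[i:]+S[:i]):
  rot[0] = nnsrusmsqprolmpnutuunr$
  rot[1] = nsrusmsqprolmpnutuunr$n
  rot[2] = srusmsqprolmpnutuunr$nn
  rot[3] = rusmsqprolmpnutuunr$nns
  rot[4] = usmsqprolmpnutuunr$nnsr
  rot[5] = smsqprolmpnutuunr$nnsru
  rot[6] = msqprolmpnutuunr$nnsrus
  rot[7] = sqprolmpnutuunr$nnsrusm
  rot[8] = qprolmpnutuunr$nnsrusms
  rot[9] = prolmpnutuunr$nnsrusmsq
  rot[10] = rolmpnutuunr$nnsrusmsqp
  rot[11] = olmpnutuunr$nnsrusmsqpr
  rot[12] = lmpnutuunr$nnsrusmsqpro
  rot[13] = mpnutuunr$nnsrusmsqprol
  rot[14] = pnutuunr$nnsrusmsqprolm
  rot[15] = nutuunr$nnsrusmsqprolmp
  rot[16] = utuunr$nnsrusmsqprolmpn
  rot[17] = tuunr$nnsrusmsqprolmpnu
  rot[18] = uunr$nnsrusmsqprolmpnut
  rot[19] = unr$nnsrusmsqprolmpnutu
  rot[20] = nr$nnsrusmsqprolmpnutuu
  rot[21] = r$nnsrusmsqprolmpnutuun
  rot[22] = $nnsrusmsqprolmpnutuunr
Sorted (with $ < everything):
  sorted[0] = $nnsrusmsqprolmpnutuunr
  sorted[1] = lmpnutuunr$nnsrusmsqpro
  sorted[2] = mpnutuunr$nnsrusmsqprol
  sorted[3] = msqprolmpnutuunr$nnsrus
  sorted[4] = nnsrusmsqprolmpnutuunr$
  sorted[5] = nr$nnsrusmsqprolmpnutuu
  sorted[6] = nsrusmsqprolmpnutuunr$n
  sorted[7] = nutuunr$nnsrusmsqprolmp
  sorted[8] = olmpnutuunr$nnsrusmsqpr
  sorted[9] = pnutuunr$nnsrusmsqprolm
  sorted[10] = prolmpnutuunr$nnsrusmsq
  sorted[11] = qprolmpnutuunr$nnsrusms
  sorted[12] = r$nnsrusmsqprolmpnutuun
  sorted[13] = rolmpnutuunr$nnsrusmsqp
  sorted[14] = rusmsqprolmpnutuunr$nns
  sorted[15] = smsqprolmpnutuunr$nnsru
  sorted[16] = sqprolmpnutuunr$nnsrusm
  sorted[17] = srusmsqprolmpnutuunr$nn
  sorted[18] = tuunr$nnsrusmsqprolmpnu
  sorted[19] = unr$nnsrusmsqprolmpnutu
  sorted[20] = usmsqprolmpnutuunr$nnsr
  sorted[21] = utuunr$nnsrusmsqprolmpn
  sorted[22] = uunr$nnsrusmsqprolmpnut
sorted[8] = olmpnutuunr$nnsrusmsqpr

Answer: olmpnutuunr$nnsrusmsqpr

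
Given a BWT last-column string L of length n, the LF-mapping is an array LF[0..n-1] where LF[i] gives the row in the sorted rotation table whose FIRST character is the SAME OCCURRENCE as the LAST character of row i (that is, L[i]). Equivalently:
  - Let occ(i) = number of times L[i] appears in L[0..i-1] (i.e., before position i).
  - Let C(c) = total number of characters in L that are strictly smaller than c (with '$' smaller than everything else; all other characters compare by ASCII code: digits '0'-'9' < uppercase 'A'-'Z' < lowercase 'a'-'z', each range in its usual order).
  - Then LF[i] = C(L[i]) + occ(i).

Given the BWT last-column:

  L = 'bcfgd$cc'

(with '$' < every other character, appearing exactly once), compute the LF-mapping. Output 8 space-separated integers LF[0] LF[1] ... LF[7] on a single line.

Answer: 1 2 6 7 5 0 3 4

Derivation:
Char counts: '$':1, 'b':1, 'c':3, 'd':1, 'f':1, 'g':1
C (first-col start): C('$')=0, C('b')=1, C('c')=2, C('d')=5, C('f')=6, C('g')=7
L[0]='b': occ=0, LF[0]=C('b')+0=1+0=1
L[1]='c': occ=0, LF[1]=C('c')+0=2+0=2
L[2]='f': occ=0, LF[2]=C('f')+0=6+0=6
L[3]='g': occ=0, LF[3]=C('g')+0=7+0=7
L[4]='d': occ=0, LF[4]=C('d')+0=5+0=5
L[5]='$': occ=0, LF[5]=C('$')+0=0+0=0
L[6]='c': occ=1, LF[6]=C('c')+1=2+1=3
L[7]='c': occ=2, LF[7]=C('c')+2=2+2=4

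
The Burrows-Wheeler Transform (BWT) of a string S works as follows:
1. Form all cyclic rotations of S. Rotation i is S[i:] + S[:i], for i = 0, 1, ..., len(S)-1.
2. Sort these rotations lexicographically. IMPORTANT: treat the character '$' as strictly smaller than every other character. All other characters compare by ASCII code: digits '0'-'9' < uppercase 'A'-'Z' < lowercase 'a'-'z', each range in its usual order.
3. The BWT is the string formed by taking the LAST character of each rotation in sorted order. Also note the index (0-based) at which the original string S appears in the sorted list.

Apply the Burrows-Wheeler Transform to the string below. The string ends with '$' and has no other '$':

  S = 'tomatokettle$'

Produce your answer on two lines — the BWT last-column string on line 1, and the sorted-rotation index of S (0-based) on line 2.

Answer: emlkotottta$e
11

Derivation:
All 13 rotations (rotation i = S[i:]+S[:i]):
  rot[0] = tomatokettle$
  rot[1] = omatokettle$t
  rot[2] = matokettle$to
  rot[3] = atokettle$tom
  rot[4] = tokettle$toma
  rot[5] = okettle$tomat
  rot[6] = kettle$tomato
  rot[7] = ettle$tomatok
  rot[8] = ttle$tomatoke
  rot[9] = tle$tomatoket
  rot[10] = le$tomatokett
  rot[11] = e$tomatokettl
  rot[12] = $tomatokettle
Sorted (with $ < everything):
  sorted[0] = $tomatokettle  (last char: 'e')
  sorted[1] = atokettle$tom  (last char: 'm')
  sorted[2] = e$tomatokettl  (last char: 'l')
  sorted[3] = ettle$tomatok  (last char: 'k')
  sorted[4] = kettle$tomato  (last char: 'o')
  sorted[5] = le$tomatokett  (last char: 't')
  sorted[6] = matokettle$to  (last char: 'o')
  sorted[7] = okettle$tomat  (last char: 't')
  sorted[8] = omatokettle$t  (last char: 't')
  sorted[9] = tle$tomatoket  (last char: 't')
  sorted[10] = tokettle$toma  (last char: 'a')
  sorted[11] = tomatokettle$  (last char: '$')
  sorted[12] = ttle$tomatoke  (last char: 'e')
Last column: emlkotottta$e
Original string S is at sorted index 11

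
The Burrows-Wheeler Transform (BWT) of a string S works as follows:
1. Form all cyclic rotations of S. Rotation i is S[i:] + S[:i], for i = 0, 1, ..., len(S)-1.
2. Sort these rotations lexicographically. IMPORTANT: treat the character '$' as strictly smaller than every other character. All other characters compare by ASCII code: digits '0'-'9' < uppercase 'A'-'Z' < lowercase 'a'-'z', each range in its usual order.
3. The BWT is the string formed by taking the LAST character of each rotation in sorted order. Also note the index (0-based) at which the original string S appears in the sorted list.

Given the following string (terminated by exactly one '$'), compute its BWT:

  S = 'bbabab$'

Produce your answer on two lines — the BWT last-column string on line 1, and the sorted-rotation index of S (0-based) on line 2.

Answer: bbbaab$
6

Derivation:
All 7 rotations (rotation i = S[i:]+S[:i]):
  rot[0] = bbabab$
  rot[1] = babab$b
  rot[2] = abab$bb
  rot[3] = bab$bba
  rot[4] = ab$bbab
  rot[5] = b$bbaba
  rot[6] = $bbabab
Sorted (with $ < everything):
  sorted[0] = $bbabab  (last char: 'b')
  sorted[1] = ab$bbab  (last char: 'b')
  sorted[2] = abab$bb  (last char: 'b')
  sorted[3] = b$bbaba  (last char: 'a')
  sorted[4] = bab$bba  (last char: 'a')
  sorted[5] = babab$b  (last char: 'b')
  sorted[6] = bbabab$  (last char: '$')
Last column: bbbaab$
Original string S is at sorted index 6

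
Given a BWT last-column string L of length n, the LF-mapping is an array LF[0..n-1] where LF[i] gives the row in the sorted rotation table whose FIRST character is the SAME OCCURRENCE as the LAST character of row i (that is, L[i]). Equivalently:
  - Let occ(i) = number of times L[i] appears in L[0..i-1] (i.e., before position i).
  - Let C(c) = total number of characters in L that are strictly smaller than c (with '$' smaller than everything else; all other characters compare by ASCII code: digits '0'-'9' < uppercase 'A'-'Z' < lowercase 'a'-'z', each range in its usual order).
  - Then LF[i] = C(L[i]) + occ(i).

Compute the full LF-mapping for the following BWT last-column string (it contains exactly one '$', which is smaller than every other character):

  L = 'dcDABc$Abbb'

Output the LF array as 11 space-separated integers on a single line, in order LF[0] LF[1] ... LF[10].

Char counts: '$':1, 'A':2, 'B':1, 'D':1, 'b':3, 'c':2, 'd':1
C (first-col start): C('$')=0, C('A')=1, C('B')=3, C('D')=4, C('b')=5, C('c')=8, C('d')=10
L[0]='d': occ=0, LF[0]=C('d')+0=10+0=10
L[1]='c': occ=0, LF[1]=C('c')+0=8+0=8
L[2]='D': occ=0, LF[2]=C('D')+0=4+0=4
L[3]='A': occ=0, LF[3]=C('A')+0=1+0=1
L[4]='B': occ=0, LF[4]=C('B')+0=3+0=3
L[5]='c': occ=1, LF[5]=C('c')+1=8+1=9
L[6]='$': occ=0, LF[6]=C('$')+0=0+0=0
L[7]='A': occ=1, LF[7]=C('A')+1=1+1=2
L[8]='b': occ=0, LF[8]=C('b')+0=5+0=5
L[9]='b': occ=1, LF[9]=C('b')+1=5+1=6
L[10]='b': occ=2, LF[10]=C('b')+2=5+2=7

Answer: 10 8 4 1 3 9 0 2 5 6 7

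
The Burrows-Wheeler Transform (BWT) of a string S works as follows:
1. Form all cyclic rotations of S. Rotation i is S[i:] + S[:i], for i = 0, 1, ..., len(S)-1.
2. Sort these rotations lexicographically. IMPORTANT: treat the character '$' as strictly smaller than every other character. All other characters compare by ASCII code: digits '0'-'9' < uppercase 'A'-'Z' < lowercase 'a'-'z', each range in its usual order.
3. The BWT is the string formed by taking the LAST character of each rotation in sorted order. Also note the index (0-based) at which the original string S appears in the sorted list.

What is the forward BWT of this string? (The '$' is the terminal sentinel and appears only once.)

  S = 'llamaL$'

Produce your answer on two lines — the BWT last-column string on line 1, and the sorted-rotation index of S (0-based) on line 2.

Answer: Lamll$a
5

Derivation:
All 7 rotations (rotation i = S[i:]+S[:i]):
  rot[0] = llamaL$
  rot[1] = lamaL$l
  rot[2] = amaL$ll
  rot[3] = maL$lla
  rot[4] = aL$llam
  rot[5] = L$llama
  rot[6] = $llamaL
Sorted (with $ < everything):
  sorted[0] = $llamaL  (last char: 'L')
  sorted[1] = L$llama  (last char: 'a')
  sorted[2] = aL$llam  (last char: 'm')
  sorted[3] = amaL$ll  (last char: 'l')
  sorted[4] = lamaL$l  (last char: 'l')
  sorted[5] = llamaL$  (last char: '$')
  sorted[6] = maL$lla  (last char: 'a')
Last column: Lamll$a
Original string S is at sorted index 5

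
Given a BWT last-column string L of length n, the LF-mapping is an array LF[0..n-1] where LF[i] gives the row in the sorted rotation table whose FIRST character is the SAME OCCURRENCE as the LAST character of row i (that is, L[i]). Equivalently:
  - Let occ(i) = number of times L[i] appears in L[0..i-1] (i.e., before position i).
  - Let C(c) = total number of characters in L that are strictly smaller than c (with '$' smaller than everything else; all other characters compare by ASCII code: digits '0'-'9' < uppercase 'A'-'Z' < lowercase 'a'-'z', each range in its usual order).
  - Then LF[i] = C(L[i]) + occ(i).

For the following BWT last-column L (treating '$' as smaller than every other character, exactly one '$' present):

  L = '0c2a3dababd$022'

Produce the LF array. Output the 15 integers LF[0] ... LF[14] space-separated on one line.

Char counts: '$':1, '0':2, '2':3, '3':1, 'a':3, 'b':2, 'c':1, 'd':2
C (first-col start): C('$')=0, C('0')=1, C('2')=3, C('3')=6, C('a')=7, C('b')=10, C('c')=12, C('d')=13
L[0]='0': occ=0, LF[0]=C('0')+0=1+0=1
L[1]='c': occ=0, LF[1]=C('c')+0=12+0=12
L[2]='2': occ=0, LF[2]=C('2')+0=3+0=3
L[3]='a': occ=0, LF[3]=C('a')+0=7+0=7
L[4]='3': occ=0, LF[4]=C('3')+0=6+0=6
L[5]='d': occ=0, LF[5]=C('d')+0=13+0=13
L[6]='a': occ=1, LF[6]=C('a')+1=7+1=8
L[7]='b': occ=0, LF[7]=C('b')+0=10+0=10
L[8]='a': occ=2, LF[8]=C('a')+2=7+2=9
L[9]='b': occ=1, LF[9]=C('b')+1=10+1=11
L[10]='d': occ=1, LF[10]=C('d')+1=13+1=14
L[11]='$': occ=0, LF[11]=C('$')+0=0+0=0
L[12]='0': occ=1, LF[12]=C('0')+1=1+1=2
L[13]='2': occ=1, LF[13]=C('2')+1=3+1=4
L[14]='2': occ=2, LF[14]=C('2')+2=3+2=5

Answer: 1 12 3 7 6 13 8 10 9 11 14 0 2 4 5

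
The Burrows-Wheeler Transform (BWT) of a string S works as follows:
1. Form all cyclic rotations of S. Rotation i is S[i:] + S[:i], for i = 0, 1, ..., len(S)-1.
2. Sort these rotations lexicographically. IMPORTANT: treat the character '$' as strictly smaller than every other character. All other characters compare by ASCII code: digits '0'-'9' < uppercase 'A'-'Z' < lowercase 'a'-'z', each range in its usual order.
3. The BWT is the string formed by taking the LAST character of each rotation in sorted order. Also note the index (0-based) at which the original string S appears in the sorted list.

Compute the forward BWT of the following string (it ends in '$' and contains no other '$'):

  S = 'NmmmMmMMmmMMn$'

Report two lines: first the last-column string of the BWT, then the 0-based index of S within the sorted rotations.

Answer: nmmmMM$MmmMmNM
6

Derivation:
All 14 rotations (rotation i = S[i:]+S[:i]):
  rot[0] = NmmmMmMMmmMMn$
  rot[1] = mmmMmMMmmMMn$N
  rot[2] = mmMmMMmmMMn$Nm
  rot[3] = mMmMMmmMMn$Nmm
  rot[4] = MmMMmmMMn$Nmmm
  rot[5] = mMMmmMMn$NmmmM
  rot[6] = MMmmMMn$NmmmMm
  rot[7] = MmmMMn$NmmmMmM
  rot[8] = mmMMn$NmmmMmMM
  rot[9] = mMMn$NmmmMmMMm
  rot[10] = MMn$NmmmMmMMmm
  rot[11] = Mn$NmmmMmMMmmM
  rot[12] = n$NmmmMmMMmmMM
  rot[13] = $NmmmMmMMmmMMn
Sorted (with $ < everything):
  sorted[0] = $NmmmMmMMmmMMn  (last char: 'n')
  sorted[1] = MMmmMMn$NmmmMm  (last char: 'm')
  sorted[2] = MMn$NmmmMmMMmm  (last char: 'm')
  sorted[3] = MmMMmmMMn$Nmmm  (last char: 'm')
  sorted[4] = MmmMMn$NmmmMmM  (last char: 'M')
  sorted[5] = Mn$NmmmMmMMmmM  (last char: 'M')
  sorted[6] = NmmmMmMMmmMMn$  (last char: '$')
  sorted[7] = mMMmmMMn$NmmmM  (last char: 'M')
  sorted[8] = mMMn$NmmmMmMMm  (last char: 'm')
  sorted[9] = mMmMMmmMMn$Nmm  (last char: 'm')
  sorted[10] = mmMMn$NmmmMmMM  (last char: 'M')
  sorted[11] = mmMmMMmmMMn$Nm  (last char: 'm')
  sorted[12] = mmmMmMMmmMMn$N  (last char: 'N')
  sorted[13] = n$NmmmMmMMmmMM  (last char: 'M')
Last column: nmmmMM$MmmMmNM
Original string S is at sorted index 6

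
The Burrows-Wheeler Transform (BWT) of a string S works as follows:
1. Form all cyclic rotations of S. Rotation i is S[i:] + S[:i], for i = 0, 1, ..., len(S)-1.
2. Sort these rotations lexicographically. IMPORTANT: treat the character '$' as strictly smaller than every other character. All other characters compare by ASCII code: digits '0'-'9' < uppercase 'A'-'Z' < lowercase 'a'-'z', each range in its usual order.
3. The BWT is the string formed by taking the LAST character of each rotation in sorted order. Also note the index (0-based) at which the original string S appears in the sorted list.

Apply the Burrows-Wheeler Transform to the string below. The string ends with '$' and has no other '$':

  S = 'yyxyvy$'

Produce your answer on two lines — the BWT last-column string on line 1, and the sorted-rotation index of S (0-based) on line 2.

All 7 rotations (rotation i = S[i:]+S[:i]):
  rot[0] = yyxyvy$
  rot[1] = yxyvy$y
  rot[2] = xyvy$yy
  rot[3] = yvy$yyx
  rot[4] = vy$yyxy
  rot[5] = y$yyxyv
  rot[6] = $yyxyvy
Sorted (with $ < everything):
  sorted[0] = $yyxyvy  (last char: 'y')
  sorted[1] = vy$yyxy  (last char: 'y')
  sorted[2] = xyvy$yy  (last char: 'y')
  sorted[3] = y$yyxyv  (last char: 'v')
  sorted[4] = yvy$yyx  (last char: 'x')
  sorted[5] = yxyvy$y  (last char: 'y')
  sorted[6] = yyxyvy$  (last char: '$')
Last column: yyyvxy$
Original string S is at sorted index 6

Answer: yyyvxy$
6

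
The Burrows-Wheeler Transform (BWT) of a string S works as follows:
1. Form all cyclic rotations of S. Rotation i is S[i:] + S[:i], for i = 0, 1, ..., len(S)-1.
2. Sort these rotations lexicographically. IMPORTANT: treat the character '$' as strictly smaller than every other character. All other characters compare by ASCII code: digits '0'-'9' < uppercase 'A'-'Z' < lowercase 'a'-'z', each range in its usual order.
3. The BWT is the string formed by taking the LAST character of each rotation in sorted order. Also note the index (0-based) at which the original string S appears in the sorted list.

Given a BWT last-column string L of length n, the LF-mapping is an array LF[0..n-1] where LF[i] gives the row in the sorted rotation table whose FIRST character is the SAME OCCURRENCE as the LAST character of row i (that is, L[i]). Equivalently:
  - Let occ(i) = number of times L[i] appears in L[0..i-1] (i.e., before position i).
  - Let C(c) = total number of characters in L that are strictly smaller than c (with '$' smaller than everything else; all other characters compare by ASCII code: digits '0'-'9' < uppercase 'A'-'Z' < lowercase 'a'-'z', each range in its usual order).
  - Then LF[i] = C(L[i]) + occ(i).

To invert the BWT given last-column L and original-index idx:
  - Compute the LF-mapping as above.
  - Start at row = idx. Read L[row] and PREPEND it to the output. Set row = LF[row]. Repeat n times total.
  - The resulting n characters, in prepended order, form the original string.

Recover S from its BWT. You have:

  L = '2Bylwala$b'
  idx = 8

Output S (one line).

LF mapping: 1 2 9 6 8 3 7 4 0 5
Walk LF starting at row 8, prepending L[row]:
  step 1: row=8, L[8]='$', prepend. Next row=LF[8]=0
  step 2: row=0, L[0]='2', prepend. Next row=LF[0]=1
  step 3: row=1, L[1]='B', prepend. Next row=LF[1]=2
  step 4: row=2, L[2]='y', prepend. Next row=LF[2]=9
  step 5: row=9, L[9]='b', prepend. Next row=LF[9]=5
  step 6: row=5, L[5]='a', prepend. Next row=LF[5]=3
  step 7: row=3, L[3]='l', prepend. Next row=LF[3]=6
  step 8: row=6, L[6]='l', prepend. Next row=LF[6]=7
  step 9: row=7, L[7]='a', prepend. Next row=LF[7]=4
  step 10: row=4, L[4]='w', prepend. Next row=LF[4]=8
Reversed output: wallabyB2$

Answer: wallabyB2$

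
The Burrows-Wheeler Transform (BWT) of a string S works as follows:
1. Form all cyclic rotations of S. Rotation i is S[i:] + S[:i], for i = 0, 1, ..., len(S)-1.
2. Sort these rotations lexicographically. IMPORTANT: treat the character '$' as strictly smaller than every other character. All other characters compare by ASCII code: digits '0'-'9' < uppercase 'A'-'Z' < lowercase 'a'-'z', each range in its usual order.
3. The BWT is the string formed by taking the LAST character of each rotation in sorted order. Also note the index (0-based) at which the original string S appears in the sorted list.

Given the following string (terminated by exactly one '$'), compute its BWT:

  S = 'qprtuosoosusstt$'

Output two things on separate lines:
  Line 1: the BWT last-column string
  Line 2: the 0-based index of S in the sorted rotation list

Answer: tsuoq$pousotsrts
5

Derivation:
All 16 rotations (rotation i = S[i:]+S[:i]):
  rot[0] = qprtuosoosusstt$
  rot[1] = prtuosoosusstt$q
  rot[2] = rtuosoosusstt$qp
  rot[3] = tuosoosusstt$qpr
  rot[4] = uosoosusstt$qprt
  rot[5] = osoosusstt$qprtu
  rot[6] = soosusstt$qprtuo
  rot[7] = oosusstt$qprtuos
  rot[8] = osusstt$qprtuoso
  rot[9] = susstt$qprtuosoo
  rot[10] = usstt$qprtuosoos
  rot[11] = sstt$qprtuosoosu
  rot[12] = stt$qprtuosoosus
  rot[13] = tt$qprtuosoosuss
  rot[14] = t$qprtuosoosusst
  rot[15] = $qprtuosoosusstt
Sorted (with $ < everything):
  sorted[0] = $qprtuosoosusstt  (last char: 't')
  sorted[1] = oosusstt$qprtuos  (last char: 's')
  sorted[2] = osoosusstt$qprtu  (last char: 'u')
  sorted[3] = osusstt$qprtuoso  (last char: 'o')
  sorted[4] = prtuosoosusstt$q  (last char: 'q')
  sorted[5] = qprtuosoosusstt$  (last char: '$')
  sorted[6] = rtuosoosusstt$qp  (last char: 'p')
  sorted[7] = soosusstt$qprtuo  (last char: 'o')
  sorted[8] = sstt$qprtuosoosu  (last char: 'u')
  sorted[9] = stt$qprtuosoosus  (last char: 's')
  sorted[10] = susstt$qprtuosoo  (last char: 'o')
  sorted[11] = t$qprtuosoosusst  (last char: 't')
  sorted[12] = tt$qprtuosoosuss  (last char: 's')
  sorted[13] = tuosoosusstt$qpr  (last char: 'r')
  sorted[14] = uosoosusstt$qprt  (last char: 't')
  sorted[15] = usstt$qprtuosoos  (last char: 's')
Last column: tsuoq$pousotsrts
Original string S is at sorted index 5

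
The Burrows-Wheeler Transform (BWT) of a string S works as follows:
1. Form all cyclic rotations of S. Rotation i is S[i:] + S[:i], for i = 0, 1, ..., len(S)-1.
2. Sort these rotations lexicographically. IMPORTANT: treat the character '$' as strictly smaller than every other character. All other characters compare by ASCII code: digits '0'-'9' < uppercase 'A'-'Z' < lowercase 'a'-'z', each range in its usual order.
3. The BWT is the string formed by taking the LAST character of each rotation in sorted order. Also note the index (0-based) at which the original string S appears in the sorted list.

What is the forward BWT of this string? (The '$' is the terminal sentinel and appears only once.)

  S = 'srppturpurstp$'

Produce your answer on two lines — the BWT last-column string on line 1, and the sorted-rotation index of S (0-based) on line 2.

Answer: ptrprsuu$rsptp
8

Derivation:
All 14 rotations (rotation i = S[i:]+S[:i]):
  rot[0] = srppturpurstp$
  rot[1] = rppturpurstp$s
  rot[2] = ppturpurstp$sr
  rot[3] = pturpurstp$srp
  rot[4] = turpurstp$srpp
  rot[5] = urpurstp$srppt
  rot[6] = rpurstp$srpptu
  rot[7] = purstp$srpptur
  rot[8] = urstp$srppturp
  rot[9] = rstp$srppturpu
  rot[10] = stp$srppturpur
  rot[11] = tp$srppturpurs
  rot[12] = p$srppturpurst
  rot[13] = $srppturpurstp
Sorted (with $ < everything):
  sorted[0] = $srppturpurstp  (last char: 'p')
  sorted[1] = p$srppturpurst  (last char: 't')
  sorted[2] = ppturpurstp$sr  (last char: 'r')
  sorted[3] = pturpurstp$srp  (last char: 'p')
  sorted[4] = purstp$srpptur  (last char: 'r')
  sorted[5] = rppturpurstp$s  (last char: 's')
  sorted[6] = rpurstp$srpptu  (last char: 'u')
  sorted[7] = rstp$srppturpu  (last char: 'u')
  sorted[8] = srppturpurstp$  (last char: '$')
  sorted[9] = stp$srppturpur  (last char: 'r')
  sorted[10] = tp$srppturpurs  (last char: 's')
  sorted[11] = turpurstp$srpp  (last char: 'p')
  sorted[12] = urpurstp$srppt  (last char: 't')
  sorted[13] = urstp$srppturp  (last char: 'p')
Last column: ptrprsuu$rsptp
Original string S is at sorted index 8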